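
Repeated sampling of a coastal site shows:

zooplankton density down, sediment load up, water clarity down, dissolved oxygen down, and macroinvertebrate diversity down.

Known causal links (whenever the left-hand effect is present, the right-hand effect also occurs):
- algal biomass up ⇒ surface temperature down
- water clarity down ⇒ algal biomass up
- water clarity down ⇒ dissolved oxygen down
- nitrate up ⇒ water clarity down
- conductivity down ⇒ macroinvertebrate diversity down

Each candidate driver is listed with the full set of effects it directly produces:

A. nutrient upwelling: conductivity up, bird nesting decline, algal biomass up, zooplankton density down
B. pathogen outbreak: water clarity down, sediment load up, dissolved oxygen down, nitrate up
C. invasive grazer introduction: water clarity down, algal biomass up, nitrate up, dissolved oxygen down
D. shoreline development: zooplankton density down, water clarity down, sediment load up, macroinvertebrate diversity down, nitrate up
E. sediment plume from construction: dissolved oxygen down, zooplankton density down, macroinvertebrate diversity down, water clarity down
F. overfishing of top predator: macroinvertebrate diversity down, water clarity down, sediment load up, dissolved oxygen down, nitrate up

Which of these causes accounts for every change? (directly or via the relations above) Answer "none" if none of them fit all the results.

Checking each candidate against the observations:
(A) nutrient upwelling — zooplankton density down ✓; sediment load up ✗; water clarity down ✗; dissolved oxygen down ✗; macroinvertebrate diversity down ✗
(B) pathogen outbreak — zooplankton density down ✗; sediment load up ✓; water clarity down ✓; dissolved oxygen down ✓; macroinvertebrate diversity down ✗
(C) invasive grazer introduction — does not account for zooplankton density down, sediment load up, macroinvertebrate diversity down
(D) shoreline development — zooplankton density down ✓; sediment load up ✓; water clarity down ✓; dissolved oxygen down ✓ (by water clarity down → dissolved oxygen down); macroinvertebrate diversity down ✓
(E) sediment plume from construction — does not account for sediment load up
(F) overfishing of top predator — does not account for zooplankton density down
Only (D) is consistent with every observation.

D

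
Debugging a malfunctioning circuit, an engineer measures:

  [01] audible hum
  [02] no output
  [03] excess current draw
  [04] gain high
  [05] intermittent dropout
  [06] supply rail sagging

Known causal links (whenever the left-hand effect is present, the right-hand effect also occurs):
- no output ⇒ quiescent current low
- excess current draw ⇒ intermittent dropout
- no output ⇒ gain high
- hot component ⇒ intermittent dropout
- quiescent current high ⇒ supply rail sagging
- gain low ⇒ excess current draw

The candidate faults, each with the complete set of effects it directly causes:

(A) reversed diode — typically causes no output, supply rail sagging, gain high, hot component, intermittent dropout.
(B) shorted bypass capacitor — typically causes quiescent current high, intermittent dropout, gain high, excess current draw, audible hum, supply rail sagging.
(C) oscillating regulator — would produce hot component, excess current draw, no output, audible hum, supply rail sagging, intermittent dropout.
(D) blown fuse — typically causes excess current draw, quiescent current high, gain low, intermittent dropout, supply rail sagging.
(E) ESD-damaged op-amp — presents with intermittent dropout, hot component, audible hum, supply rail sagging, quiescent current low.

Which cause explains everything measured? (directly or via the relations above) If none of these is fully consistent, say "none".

C

Testing each hypothesis:
(A) reversed diode — does not account for audible hum, excess current draw
(B) shorted bypass capacitor — audible hum ✓; no output ✗; excess current draw ✓; gain high ✓; intermittent dropout ✓; supply rail sagging ✓
(C) oscillating regulator — audible hum ✓; no output ✓; excess current draw ✓; gain high ✓ (through no output → gain high); intermittent dropout ✓; supply rail sagging ✓
(D) blown fuse — audible hum ✗; no output ✗; excess current draw ✓; gain high ✗; intermittent dropout ✓; supply rail sagging ✓
(E) ESD-damaged op-amp — audible hum ✓; no output ✗; excess current draw ✗; gain high ✗; intermittent dropout ✓; supply rail sagging ✓
(C) alone accounts for all the evidence.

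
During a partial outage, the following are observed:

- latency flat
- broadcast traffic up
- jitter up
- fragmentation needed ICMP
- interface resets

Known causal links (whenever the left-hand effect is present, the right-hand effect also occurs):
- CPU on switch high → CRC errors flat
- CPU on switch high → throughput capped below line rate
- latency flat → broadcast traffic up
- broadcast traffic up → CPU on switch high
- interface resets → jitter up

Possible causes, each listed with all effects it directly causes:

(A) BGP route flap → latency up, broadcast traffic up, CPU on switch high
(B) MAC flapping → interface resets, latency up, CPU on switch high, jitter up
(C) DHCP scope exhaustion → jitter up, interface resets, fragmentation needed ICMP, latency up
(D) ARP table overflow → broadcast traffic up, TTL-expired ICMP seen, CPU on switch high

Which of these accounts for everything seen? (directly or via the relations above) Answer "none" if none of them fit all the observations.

none

Testing each hypothesis:
(A) BGP route flap — fails on latency flat, jitter up, fragmentation needed ICMP, interface resets (predicts latency up, not latency flat)
(B) MAC flapping — fails on latency flat, broadcast traffic up, fragmentation needed ICMP (predicts latency up, not latency flat)
(C) DHCP scope exhaustion — fails on latency flat, broadcast traffic up (predicts latency up, not latency flat)
(D) ARP table overflow — latency flat ✗; broadcast traffic up ✓; jitter up ✗; fragmentation needed ICMP ✗; interface resets ✗
Every candidate fails on at least one observation.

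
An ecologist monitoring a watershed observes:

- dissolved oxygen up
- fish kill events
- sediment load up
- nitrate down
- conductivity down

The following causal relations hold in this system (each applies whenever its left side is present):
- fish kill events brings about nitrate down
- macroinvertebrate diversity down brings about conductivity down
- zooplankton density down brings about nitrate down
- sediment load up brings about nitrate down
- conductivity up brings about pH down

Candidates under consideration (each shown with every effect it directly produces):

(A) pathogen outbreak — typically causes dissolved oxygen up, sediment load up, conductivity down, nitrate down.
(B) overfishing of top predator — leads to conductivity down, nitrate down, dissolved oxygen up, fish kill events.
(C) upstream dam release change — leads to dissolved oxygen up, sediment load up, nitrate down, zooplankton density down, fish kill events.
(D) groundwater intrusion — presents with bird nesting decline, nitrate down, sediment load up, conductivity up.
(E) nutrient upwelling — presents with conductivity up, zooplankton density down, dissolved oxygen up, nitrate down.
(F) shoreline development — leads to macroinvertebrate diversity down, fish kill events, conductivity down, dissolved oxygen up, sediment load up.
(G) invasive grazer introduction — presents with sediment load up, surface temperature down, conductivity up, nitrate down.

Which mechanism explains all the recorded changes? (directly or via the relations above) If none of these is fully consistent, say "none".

Checking each candidate against the observations:
(A) pathogen outbreak — dissolved oxygen up match; fish kill events miss; sediment load up match; nitrate down match; conductivity down match
(B) overfishing of top predator — does not account for sediment load up
(C) upstream dam release change — does not account for conductivity down
(D) groundwater intrusion — fails on dissolved oxygen up, fish kill events, conductivity down (predicts conductivity up, not conductivity down)
(E) nutrient upwelling — fails on fish kill events, sediment load up, conductivity down (predicts conductivity up, not conductivity down)
(F) shoreline development — accounts for every observation (nitrate down through fish kill events → nitrate down)
(G) invasive grazer introduction — dissolved oxygen up miss; fish kill events miss; sediment load up match; nitrate down match; conductivity down miss
(F) is the only candidate with no mismatches.

F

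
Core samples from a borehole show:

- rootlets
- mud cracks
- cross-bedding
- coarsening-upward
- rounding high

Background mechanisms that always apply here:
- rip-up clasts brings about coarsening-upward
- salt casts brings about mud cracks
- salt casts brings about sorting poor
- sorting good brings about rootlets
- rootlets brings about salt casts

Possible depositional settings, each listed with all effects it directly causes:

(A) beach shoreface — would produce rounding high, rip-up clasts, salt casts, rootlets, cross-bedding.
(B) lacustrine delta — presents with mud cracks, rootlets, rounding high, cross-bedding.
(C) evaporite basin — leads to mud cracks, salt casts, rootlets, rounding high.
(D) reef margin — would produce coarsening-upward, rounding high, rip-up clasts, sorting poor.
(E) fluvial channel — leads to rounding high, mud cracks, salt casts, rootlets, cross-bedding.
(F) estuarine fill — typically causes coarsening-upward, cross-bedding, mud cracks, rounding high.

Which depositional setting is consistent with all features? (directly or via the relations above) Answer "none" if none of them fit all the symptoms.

A

Testing each hypothesis:
(A) beach shoreface — rootlets +; mud cracks + (by salt casts → mud cracks); cross-bedding +; coarsening-upward + (by rip-up clasts → coarsening-upward); rounding high +
(B) lacustrine delta — rootlets +; mud cracks +; cross-bedding +; coarsening-upward -; rounding high +
(C) evaporite basin — does not account for cross-bedding, coarsening-upward
(D) reef margin — does not account for rootlets, mud cracks, cross-bedding
(E) fluvial channel — rootlets +; mud cracks +; cross-bedding +; coarsening-upward -; rounding high +
(F) estuarine fill — rootlets -; mud cracks +; cross-bedding +; coarsening-upward +; rounding high +
(A) is the only candidate with no mismatches.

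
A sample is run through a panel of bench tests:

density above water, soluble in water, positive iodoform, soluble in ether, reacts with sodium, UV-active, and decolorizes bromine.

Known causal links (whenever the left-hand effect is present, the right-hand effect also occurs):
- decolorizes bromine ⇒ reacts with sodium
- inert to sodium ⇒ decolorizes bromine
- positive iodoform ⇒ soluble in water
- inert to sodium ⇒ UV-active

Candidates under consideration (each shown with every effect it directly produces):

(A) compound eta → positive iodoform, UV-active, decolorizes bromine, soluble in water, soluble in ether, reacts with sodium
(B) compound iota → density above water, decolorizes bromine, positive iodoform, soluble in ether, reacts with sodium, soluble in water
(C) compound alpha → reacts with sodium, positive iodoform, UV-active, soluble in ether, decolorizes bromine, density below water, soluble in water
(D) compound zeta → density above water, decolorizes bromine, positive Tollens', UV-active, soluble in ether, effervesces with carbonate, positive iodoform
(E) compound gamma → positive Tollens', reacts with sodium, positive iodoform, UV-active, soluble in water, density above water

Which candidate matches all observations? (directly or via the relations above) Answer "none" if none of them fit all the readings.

D

Checking each candidate against the observations:
(A) compound eta — density above water NO; soluble in water yes; positive iodoform yes; soluble in ether yes; reacts with sodium yes; UV-active yes; decolorizes bromine yes
(B) compound iota — density above water yes; soluble in water yes; positive iodoform yes; soluble in ether yes; reacts with sodium yes; UV-active NO; decolorizes bromine yes
(C) compound alpha — density above water NO; soluble in water yes; positive iodoform yes; soluble in ether yes; reacts with sodium yes; UV-active yes; decolorizes bromine yes
(D) compound zeta — density above water yes; soluble in water yes (by positive iodoform → soluble in water); positive iodoform yes; soluble in ether yes; reacts with sodium yes (by decolorizes bromine → reacts with sodium); UV-active yes; decolorizes bromine yes
(E) compound gamma — does not account for soluble in ether, decolorizes bromine
(D) alone accounts for all the evidence.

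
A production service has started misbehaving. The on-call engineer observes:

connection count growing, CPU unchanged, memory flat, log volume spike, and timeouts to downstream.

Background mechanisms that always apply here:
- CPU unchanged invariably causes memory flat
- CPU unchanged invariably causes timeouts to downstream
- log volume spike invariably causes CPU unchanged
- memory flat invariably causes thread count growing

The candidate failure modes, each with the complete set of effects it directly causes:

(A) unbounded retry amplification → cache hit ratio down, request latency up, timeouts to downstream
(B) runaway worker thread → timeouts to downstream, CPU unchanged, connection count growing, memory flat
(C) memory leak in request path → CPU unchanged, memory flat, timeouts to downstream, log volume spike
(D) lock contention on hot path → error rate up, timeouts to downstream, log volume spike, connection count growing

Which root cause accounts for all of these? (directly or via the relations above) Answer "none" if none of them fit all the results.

D

Per-candidate check:
(A) unbounded retry amplification — does not account for connection count growing, CPU unchanged, memory flat, log volume spike
(B) runaway worker thread — does not account for log volume spike
(C) memory leak in request path — connection count growing miss; CPU unchanged match; memory flat match; log volume spike match; timeouts to downstream match
(D) lock contention on hot path — connection count growing match; CPU unchanged match (by log volume spike → CPU unchanged); memory flat match (by log volume spike → CPU unchanged → memory flat); log volume spike match; timeouts to downstream match
(D) is the only candidate with no mismatches.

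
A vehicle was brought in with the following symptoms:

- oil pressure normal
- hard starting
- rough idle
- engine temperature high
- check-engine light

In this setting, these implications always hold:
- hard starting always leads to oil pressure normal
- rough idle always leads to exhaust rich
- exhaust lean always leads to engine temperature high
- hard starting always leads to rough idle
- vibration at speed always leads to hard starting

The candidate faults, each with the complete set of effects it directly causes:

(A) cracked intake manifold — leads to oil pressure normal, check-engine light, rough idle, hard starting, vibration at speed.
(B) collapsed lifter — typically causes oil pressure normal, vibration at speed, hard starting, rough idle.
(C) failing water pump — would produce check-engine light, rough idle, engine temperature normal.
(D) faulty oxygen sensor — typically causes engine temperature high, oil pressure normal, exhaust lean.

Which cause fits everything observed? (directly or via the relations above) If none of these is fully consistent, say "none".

Testing each hypothesis:
(A) cracked intake manifold — does not account for engine temperature high
(B) collapsed lifter — does not account for engine temperature high, check-engine light
(C) failing water pump — oil pressure normal NO; hard starting NO; rough idle yes; engine temperature high NO; check-engine light yes
(D) faulty oxygen sensor — oil pressure normal yes; hard starting NO; rough idle NO; engine temperature high yes; check-engine light NO
Every candidate fails on at least one observation.

none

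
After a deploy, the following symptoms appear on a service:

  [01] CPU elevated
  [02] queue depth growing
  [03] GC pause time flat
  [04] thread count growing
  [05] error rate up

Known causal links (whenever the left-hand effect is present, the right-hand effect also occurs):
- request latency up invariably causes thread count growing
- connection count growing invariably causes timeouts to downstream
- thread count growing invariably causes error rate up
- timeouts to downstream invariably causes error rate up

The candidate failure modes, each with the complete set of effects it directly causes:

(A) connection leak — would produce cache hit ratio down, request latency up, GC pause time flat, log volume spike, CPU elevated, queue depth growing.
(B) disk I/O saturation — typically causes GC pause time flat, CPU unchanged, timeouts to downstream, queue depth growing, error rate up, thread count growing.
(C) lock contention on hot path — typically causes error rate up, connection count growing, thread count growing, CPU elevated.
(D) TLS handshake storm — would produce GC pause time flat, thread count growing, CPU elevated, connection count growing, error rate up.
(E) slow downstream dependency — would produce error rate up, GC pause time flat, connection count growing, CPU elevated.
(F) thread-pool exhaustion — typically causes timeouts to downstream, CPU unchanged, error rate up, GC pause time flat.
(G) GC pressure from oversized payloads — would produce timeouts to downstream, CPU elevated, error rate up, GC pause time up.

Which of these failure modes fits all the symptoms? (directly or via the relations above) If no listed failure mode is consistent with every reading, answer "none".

Checking each candidate against the observations:
(A) connection leak — CPU elevated yes; queue depth growing yes; GC pause time flat yes; thread count growing yes (through request latency up → thread count growing); error rate up yes (through request latency up → thread count growing → error rate up)
(B) disk I/O saturation — fails on CPU elevated (predicts CPU unchanged, not CPU elevated)
(C) lock contention on hot path — does not account for queue depth growing, GC pause time flat
(D) TLS handshake storm — CPU elevated yes; queue depth growing NO; GC pause time flat yes; thread count growing yes; error rate up yes
(E) slow downstream dependency — CPU elevated yes; queue depth growing NO; GC pause time flat yes; thread count growing NO; error rate up yes
(F) thread-pool exhaustion — CPU elevated NO; queue depth growing NO; GC pause time flat yes; thread count growing NO; error rate up yes
(G) GC pressure from oversized payloads — fails on queue depth growing, GC pause time flat, thread count growing (predicts GC pause time up, not GC pause time flat)
Only (A) is consistent with every observation.

A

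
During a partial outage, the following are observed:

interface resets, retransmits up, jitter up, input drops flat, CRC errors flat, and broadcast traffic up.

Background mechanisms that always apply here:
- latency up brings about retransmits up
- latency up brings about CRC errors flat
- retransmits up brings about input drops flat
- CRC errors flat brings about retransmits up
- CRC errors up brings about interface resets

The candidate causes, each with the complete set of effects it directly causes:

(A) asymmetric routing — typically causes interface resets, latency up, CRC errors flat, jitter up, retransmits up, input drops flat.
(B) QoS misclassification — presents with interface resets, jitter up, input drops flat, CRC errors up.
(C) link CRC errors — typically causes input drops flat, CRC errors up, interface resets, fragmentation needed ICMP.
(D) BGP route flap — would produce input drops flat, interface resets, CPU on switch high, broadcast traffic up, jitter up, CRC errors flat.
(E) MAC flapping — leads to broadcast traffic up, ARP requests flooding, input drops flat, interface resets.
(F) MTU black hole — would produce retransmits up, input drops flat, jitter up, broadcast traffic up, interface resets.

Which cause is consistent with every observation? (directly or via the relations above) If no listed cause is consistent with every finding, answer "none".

For each candidate, compare predicted effects to what was observed:
(A) asymmetric routing — interface resets yes; retransmits up yes; jitter up yes; input drops flat yes; CRC errors flat yes; broadcast traffic up NO
(B) QoS misclassification — interface resets yes; retransmits up NO; jitter up yes; input drops flat yes; CRC errors flat NO; broadcast traffic up NO
(C) link CRC errors — fails on retransmits up, jitter up, CRC errors flat, broadcast traffic up (predicts CRC errors up, not CRC errors flat)
(D) BGP route flap — interface resets yes; retransmits up yes (by CRC errors flat → retransmits up); jitter up yes; input drops flat yes; CRC errors flat yes; broadcast traffic up yes
(E) MAC flapping — interface resets yes; retransmits up NO; jitter up NO; input drops flat yes; CRC errors flat NO; broadcast traffic up yes
(F) MTU black hole — does not account for CRC errors flat
(D) alone accounts for all the evidence.

D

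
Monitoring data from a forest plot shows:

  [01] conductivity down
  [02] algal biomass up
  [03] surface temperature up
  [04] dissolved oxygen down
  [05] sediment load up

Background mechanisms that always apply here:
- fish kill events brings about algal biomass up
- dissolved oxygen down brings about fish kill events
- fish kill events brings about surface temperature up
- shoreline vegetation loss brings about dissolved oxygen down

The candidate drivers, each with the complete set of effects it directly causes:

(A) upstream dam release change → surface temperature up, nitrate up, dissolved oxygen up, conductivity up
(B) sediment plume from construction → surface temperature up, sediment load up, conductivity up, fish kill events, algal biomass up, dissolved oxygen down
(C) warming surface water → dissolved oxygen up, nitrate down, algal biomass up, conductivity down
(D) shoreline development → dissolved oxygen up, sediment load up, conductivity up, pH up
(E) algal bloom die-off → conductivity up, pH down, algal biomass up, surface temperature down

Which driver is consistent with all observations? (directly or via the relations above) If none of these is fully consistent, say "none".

none

Testing each hypothesis:
(A) upstream dam release change — conductivity down NO; algal biomass up NO; surface temperature up yes; dissolved oxygen down NO; sediment load up NO
(B) sediment plume from construction — fails on conductivity down (predicts conductivity up, not conductivity down)
(C) warming surface water — conductivity down yes; algal biomass up yes; surface temperature up NO; dissolved oxygen down NO; sediment load up NO
(D) shoreline development — fails on conductivity down, algal biomass up, surface temperature up, dissolved oxygen down (predicts conductivity up, not conductivity down; predicts dissolved oxygen up, not dissolved oxygen down)
(E) algal bloom die-off — conductivity down NO; algal biomass up yes; surface temperature up NO; dissolved oxygen down NO; sediment load up NO
Every candidate fails on at least one observation.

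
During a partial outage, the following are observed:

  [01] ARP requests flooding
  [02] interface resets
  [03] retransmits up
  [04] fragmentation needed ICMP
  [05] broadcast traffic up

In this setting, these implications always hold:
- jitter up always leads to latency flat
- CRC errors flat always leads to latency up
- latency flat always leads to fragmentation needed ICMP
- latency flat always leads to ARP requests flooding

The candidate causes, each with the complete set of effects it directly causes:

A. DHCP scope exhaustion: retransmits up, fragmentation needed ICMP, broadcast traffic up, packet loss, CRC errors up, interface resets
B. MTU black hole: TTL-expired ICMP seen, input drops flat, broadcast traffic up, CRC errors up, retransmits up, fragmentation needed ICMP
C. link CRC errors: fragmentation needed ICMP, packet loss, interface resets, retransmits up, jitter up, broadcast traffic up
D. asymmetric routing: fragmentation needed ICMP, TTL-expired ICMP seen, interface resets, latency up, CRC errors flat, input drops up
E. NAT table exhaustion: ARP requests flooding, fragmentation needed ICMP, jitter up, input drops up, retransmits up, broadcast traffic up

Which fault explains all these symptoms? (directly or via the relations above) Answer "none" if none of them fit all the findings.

C

Per-candidate check:
(A) DHCP scope exhaustion — does not account for ARP requests flooding
(B) MTU black hole — ARP requests flooding miss; interface resets miss; retransmits up match; fragmentation needed ICMP match; broadcast traffic up match
(C) link CRC errors — ARP requests flooding match (via jitter up → latency flat → ARP requests flooding); interface resets match; retransmits up match; fragmentation needed ICMP match; broadcast traffic up match
(D) asymmetric routing — does not account for ARP requests flooding, retransmits up, broadcast traffic up
(E) NAT table exhaustion — does not account for interface resets
(C) alone accounts for all the evidence.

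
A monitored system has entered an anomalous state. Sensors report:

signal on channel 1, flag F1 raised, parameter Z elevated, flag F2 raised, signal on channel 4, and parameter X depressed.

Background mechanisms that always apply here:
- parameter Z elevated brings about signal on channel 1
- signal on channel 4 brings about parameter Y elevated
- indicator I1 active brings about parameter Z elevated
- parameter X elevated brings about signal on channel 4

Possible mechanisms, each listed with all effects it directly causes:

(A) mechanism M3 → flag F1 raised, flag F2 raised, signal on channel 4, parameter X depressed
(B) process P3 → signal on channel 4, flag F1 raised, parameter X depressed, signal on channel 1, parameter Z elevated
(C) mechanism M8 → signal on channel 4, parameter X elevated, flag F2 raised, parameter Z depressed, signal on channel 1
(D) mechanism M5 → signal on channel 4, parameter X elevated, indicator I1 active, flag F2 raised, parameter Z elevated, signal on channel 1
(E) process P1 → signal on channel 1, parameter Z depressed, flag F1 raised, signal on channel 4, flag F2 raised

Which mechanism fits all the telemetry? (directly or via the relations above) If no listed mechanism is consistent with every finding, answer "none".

Testing each hypothesis:
(A) mechanism M3 — does not account for signal on channel 1, parameter Z elevated
(B) process P3 — signal on channel 1 yes; flag F1 raised yes; parameter Z elevated yes; flag F2 raised NO; signal on channel 4 yes; parameter X depressed yes
(C) mechanism M8 — signal on channel 1 yes; flag F1 raised NO; parameter Z elevated NO; flag F2 raised yes; signal on channel 4 yes; parameter X depressed NO
(D) mechanism M5 — fails on flag F1 raised, parameter X depressed (predicts parameter X elevated, not parameter X depressed)
(E) process P1 — signal on channel 1 yes; flag F1 raised yes; parameter Z elevated NO; flag F2 raised yes; signal on channel 4 yes; parameter X depressed NO
Every candidate fails on at least one observation.

none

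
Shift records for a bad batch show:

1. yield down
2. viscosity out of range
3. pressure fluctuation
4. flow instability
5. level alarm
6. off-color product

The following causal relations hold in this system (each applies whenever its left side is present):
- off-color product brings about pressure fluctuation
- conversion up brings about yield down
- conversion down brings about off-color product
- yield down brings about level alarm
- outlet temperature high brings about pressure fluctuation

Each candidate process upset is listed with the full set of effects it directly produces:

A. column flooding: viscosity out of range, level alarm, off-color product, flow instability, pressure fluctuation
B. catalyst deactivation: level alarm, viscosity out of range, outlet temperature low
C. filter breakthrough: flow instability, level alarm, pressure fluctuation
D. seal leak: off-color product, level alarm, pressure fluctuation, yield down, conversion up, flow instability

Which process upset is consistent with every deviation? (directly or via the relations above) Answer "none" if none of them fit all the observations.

For each candidate, compare predicted effects to what was observed:
(A) column flooding — does not account for yield down
(B) catalyst deactivation — yield down -; viscosity out of range +; pressure fluctuation -; flow instability -; level alarm +; off-color product -
(C) filter breakthrough — does not account for yield down, viscosity out of range, off-color product
(D) seal leak — yield down +; viscosity out of range -; pressure fluctuation +; flow instability +; level alarm +; off-color product +
No candidate is consistent with all observations.

none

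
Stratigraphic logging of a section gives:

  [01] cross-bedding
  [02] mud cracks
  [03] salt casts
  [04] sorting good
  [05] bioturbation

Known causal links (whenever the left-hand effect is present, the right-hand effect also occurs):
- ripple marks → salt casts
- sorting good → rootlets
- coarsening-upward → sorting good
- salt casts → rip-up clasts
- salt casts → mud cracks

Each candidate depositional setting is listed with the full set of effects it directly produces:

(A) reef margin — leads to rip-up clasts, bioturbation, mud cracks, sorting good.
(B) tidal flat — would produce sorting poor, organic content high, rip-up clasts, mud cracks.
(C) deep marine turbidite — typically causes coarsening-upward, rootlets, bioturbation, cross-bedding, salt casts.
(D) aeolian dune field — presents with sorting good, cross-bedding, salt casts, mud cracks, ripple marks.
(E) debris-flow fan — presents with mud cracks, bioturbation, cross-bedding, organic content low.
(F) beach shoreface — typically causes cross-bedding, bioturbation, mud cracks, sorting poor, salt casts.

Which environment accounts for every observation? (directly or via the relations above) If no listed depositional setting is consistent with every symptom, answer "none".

Checking each candidate against the observations:
(A) reef margin — does not account for cross-bedding, salt casts
(B) tidal flat — fails on cross-bedding, salt casts, sorting good, bioturbation (predicts sorting poor, not sorting good)
(C) deep marine turbidite — accounts for every observation (mud cracks via salt casts → mud cracks)
(D) aeolian dune field — cross-bedding +; mud cracks +; salt casts +; sorting good +; bioturbation -
(E) debris-flow fan — does not account for salt casts, sorting good
(F) beach shoreface — fails on sorting good (predicts sorting poor, not sorting good)
(C) is the only candidate with no mismatches.

C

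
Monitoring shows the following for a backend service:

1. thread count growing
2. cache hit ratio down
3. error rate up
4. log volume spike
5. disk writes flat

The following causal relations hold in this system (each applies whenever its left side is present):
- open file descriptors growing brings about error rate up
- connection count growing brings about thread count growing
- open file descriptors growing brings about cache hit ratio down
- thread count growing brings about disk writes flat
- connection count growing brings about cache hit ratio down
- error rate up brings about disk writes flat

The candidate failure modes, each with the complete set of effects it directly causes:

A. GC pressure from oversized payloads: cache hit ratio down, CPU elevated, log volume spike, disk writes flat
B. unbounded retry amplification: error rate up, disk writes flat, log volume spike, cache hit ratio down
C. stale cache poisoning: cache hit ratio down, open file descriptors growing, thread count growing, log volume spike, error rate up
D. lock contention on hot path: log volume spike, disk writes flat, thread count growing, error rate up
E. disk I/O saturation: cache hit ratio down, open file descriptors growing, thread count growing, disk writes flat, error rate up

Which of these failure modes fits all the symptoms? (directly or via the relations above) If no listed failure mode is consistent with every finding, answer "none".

Testing each hypothesis:
(A) GC pressure from oversized payloads — thread count growing ✗; cache hit ratio down ✓; error rate up ✗; log volume spike ✓; disk writes flat ✓
(B) unbounded retry amplification — does not account for thread count growing
(C) stale cache poisoning — accounts for every observation (disk writes flat by thread count growing → disk writes flat)
(D) lock contention on hot path — thread count growing ✓; cache hit ratio down ✗; error rate up ✓; log volume spike ✓; disk writes flat ✓
(E) disk I/O saturation — thread count growing ✓; cache hit ratio down ✓; error rate up ✓; log volume spike ✗; disk writes flat ✓
Only (C) is consistent with every observation.

C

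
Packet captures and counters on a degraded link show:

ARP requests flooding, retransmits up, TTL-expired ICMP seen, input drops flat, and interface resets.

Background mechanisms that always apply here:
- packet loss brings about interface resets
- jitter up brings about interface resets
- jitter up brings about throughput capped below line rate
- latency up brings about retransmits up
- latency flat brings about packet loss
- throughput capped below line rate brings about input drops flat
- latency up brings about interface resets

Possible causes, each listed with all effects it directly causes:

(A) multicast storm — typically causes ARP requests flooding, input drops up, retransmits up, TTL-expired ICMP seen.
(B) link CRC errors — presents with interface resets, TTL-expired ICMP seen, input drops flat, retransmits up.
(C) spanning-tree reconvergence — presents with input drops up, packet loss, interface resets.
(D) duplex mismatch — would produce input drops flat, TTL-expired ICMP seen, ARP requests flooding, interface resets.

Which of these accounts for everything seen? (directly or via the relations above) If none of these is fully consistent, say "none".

none

Per-candidate check:
(A) multicast storm — fails on input drops flat, interface resets (predicts input drops up, not input drops flat)
(B) link CRC errors — does not account for ARP requests flooding
(C) spanning-tree reconvergence — ARP requests flooding miss; retransmits up miss; TTL-expired ICMP seen miss; input drops flat miss; interface resets match
(D) duplex mismatch — does not account for retransmits up
Every candidate fails on at least one observation.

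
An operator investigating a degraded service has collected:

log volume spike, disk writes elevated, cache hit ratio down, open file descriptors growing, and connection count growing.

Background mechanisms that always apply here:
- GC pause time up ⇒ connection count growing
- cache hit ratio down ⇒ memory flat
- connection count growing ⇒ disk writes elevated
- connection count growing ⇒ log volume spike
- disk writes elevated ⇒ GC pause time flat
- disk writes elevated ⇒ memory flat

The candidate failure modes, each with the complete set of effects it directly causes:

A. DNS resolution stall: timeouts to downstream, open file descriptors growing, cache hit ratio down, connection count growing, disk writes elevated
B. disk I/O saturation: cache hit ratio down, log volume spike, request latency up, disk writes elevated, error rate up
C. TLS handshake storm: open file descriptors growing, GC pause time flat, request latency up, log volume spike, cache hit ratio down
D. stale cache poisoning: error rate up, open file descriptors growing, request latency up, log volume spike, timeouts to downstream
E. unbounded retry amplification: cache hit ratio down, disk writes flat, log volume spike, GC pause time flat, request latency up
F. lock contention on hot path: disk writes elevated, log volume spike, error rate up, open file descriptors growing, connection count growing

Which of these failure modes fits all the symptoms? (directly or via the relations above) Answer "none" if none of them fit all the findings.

A

For each candidate, compare predicted effects to what was observed:
(A) DNS resolution stall — log volume spike ✓ (through connection count growing → log volume spike); disk writes elevated ✓; cache hit ratio down ✓; open file descriptors growing ✓; connection count growing ✓
(B) disk I/O saturation — does not account for open file descriptors growing, connection count growing
(C) TLS handshake storm — does not account for disk writes elevated, connection count growing
(D) stale cache poisoning — does not account for disk writes elevated, cache hit ratio down, connection count growing
(E) unbounded retry amplification — fails on disk writes elevated, open file descriptors growing, connection count growing (predicts disk writes flat, not disk writes elevated)
(F) lock contention on hot path — does not account for cache hit ratio down
(A) alone accounts for all the evidence.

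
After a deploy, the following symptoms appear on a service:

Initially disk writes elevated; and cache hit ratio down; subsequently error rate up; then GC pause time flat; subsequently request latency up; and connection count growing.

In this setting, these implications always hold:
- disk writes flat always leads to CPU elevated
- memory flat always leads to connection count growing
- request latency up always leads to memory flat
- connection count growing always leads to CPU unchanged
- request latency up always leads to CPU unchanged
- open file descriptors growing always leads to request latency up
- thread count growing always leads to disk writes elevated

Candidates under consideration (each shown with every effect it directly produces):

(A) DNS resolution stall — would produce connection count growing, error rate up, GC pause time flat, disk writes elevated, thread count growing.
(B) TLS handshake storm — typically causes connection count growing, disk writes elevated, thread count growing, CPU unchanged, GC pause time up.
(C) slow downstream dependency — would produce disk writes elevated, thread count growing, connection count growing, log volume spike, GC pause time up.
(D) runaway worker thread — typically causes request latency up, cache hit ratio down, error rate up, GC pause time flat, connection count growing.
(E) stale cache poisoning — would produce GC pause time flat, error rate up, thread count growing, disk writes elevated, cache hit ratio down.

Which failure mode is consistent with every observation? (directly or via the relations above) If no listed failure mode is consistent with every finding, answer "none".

Testing each hypothesis:
(A) DNS resolution stall — does not account for cache hit ratio down, request latency up
(B) TLS handshake storm — fails on cache hit ratio down, error rate up, GC pause time flat, request latency up (predicts GC pause time up, not GC pause time flat)
(C) slow downstream dependency — disk writes elevated ✓; cache hit ratio down ✗; error rate up ✗; GC pause time flat ✗; request latency up ✗; connection count growing ✓
(D) runaway worker thread — disk writes elevated ✗; cache hit ratio down ✓; error rate up ✓; GC pause time flat ✓; request latency up ✓; connection count growing ✓
(E) stale cache poisoning — disk writes elevated ✓; cache hit ratio down ✓; error rate up ✓; GC pause time flat ✓; request latency up ✗; connection count growing ✗
No candidate is consistent with all observations.

none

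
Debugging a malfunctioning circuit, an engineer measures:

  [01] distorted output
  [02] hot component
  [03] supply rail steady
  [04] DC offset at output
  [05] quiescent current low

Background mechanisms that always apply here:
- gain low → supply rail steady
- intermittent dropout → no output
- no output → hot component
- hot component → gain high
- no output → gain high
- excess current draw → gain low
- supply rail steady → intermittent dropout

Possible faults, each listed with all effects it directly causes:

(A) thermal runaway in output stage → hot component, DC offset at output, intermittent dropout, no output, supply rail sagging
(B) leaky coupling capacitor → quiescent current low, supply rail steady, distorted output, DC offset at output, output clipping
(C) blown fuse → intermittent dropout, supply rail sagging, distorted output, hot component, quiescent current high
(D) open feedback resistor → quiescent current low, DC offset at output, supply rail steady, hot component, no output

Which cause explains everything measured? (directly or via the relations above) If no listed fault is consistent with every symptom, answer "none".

B

Testing each hypothesis:
(A) thermal runaway in output stage — distorted output miss; hot component match; supply rail steady miss; DC offset at output match; quiescent current low miss
(B) leaky coupling capacitor — accounts for every observation (hot component through supply rail steady → intermittent dropout → no output → hot component)
(C) blown fuse — distorted output match; hot component match; supply rail steady miss; DC offset at output miss; quiescent current low miss
(D) open feedback resistor — distorted output miss; hot component match; supply rail steady match; DC offset at output match; quiescent current low match
Only (B) is consistent with every observation.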